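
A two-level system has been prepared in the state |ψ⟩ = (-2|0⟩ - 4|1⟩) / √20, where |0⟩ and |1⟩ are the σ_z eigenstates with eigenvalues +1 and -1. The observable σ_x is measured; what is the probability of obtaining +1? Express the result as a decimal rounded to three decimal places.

0.900

|+x⟩ = (|0⟩ + |1⟩)/√2, so ⟨+x|ψ⟩ = (-6) / (√2·√20).
P = |-6|² / 40 = 36/40.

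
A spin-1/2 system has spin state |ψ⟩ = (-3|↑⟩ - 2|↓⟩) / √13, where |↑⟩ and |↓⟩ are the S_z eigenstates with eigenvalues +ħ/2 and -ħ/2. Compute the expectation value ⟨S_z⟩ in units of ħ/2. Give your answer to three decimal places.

0.385

⟨σ_z⟩ = |a|² - |b|² divided by |a|²+|b|², with a, b the |↑⟩, |↓⟩ amplitudes.
= (9 - 4)/13 = 5/13.
⟨S_z⟩ = (ħ/2)·⟨σ_z⟩.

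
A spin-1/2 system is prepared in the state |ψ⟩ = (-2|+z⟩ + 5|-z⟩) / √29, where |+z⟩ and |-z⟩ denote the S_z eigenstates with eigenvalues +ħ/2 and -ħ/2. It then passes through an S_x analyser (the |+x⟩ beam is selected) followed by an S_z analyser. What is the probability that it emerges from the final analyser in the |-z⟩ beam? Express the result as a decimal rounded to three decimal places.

First analyser (S_x): P(|+x⟩) = |⟨+x|ψ⟩|² = 9/58.
After stage 1 the state is |+x⟩; P(|-z⟩) = |⟨-z|+x⟩|² = 1/2.
Joint probability = 9/58 × 1/2 = 0.078.

0.078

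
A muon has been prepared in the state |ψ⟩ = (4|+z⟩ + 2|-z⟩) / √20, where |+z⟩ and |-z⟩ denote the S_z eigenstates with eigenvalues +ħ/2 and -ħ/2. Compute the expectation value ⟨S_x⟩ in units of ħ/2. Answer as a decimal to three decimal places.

⟨σ_x⟩ = 2 Re(a* b)/(|a|²+|b|²) with a = 4, b = 2.
a* b = 8, so ⟨σ_x⟩ = 16/20.
⟨S_x⟩ = (ħ/2)·⟨σ_x⟩.

0.800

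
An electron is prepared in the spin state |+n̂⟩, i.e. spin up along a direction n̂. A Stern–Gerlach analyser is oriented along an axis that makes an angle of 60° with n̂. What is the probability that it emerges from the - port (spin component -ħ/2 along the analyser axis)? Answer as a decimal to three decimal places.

0.250

For spin-½, the probability of finding spin-up along an axis at angle θ to the initial spin direction is cos²(θ/2); spin-down is sin²(θ/2).
θ = 60°, so P = sin²(30°) ≈ 0.250.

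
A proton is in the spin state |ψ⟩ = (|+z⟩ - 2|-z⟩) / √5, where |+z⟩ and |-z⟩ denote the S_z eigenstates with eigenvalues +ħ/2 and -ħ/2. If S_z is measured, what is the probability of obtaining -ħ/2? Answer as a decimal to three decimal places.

0.800

The -ħ/2 outcome corresponds to |-z⟩. Its amplitude in |ψ⟩ is -2/√5.
P = |-2|² / 5 = 4/5.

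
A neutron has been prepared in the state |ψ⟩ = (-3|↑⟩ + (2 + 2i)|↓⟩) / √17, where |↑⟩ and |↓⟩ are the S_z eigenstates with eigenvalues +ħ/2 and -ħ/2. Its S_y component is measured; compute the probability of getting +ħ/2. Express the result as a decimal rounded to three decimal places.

|+y⟩ = (|↑⟩ + i|↓⟩)/√2, so ⟨+y|ψ⟩ = (-1 - 2i) / (√2·√17).
P = |-1 - 2i|² / 34 = 5/34.

0.147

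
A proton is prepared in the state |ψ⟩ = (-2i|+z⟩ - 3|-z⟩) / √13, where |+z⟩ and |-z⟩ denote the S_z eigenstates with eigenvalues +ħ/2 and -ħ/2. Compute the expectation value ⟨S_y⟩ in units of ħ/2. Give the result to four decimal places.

⟨σ_y⟩ = 2 Im(a* b)/(|a|²+|b|²) with a = -2i, b = -3.
a* b = -6i, so ⟨σ_y⟩ = -12/13.
⟨S_y⟩ = (ħ/2)·⟨σ_y⟩.

-0.9231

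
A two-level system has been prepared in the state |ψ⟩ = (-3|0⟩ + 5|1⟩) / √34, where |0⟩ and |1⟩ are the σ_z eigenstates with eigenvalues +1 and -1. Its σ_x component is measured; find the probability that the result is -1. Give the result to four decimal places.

|-x⟩ = (|0⟩ - |1⟩)/√2, so ⟨-x|ψ⟩ = (-8) / (√2·√34).
P = |-8|² / 68 = 64/68.

0.9412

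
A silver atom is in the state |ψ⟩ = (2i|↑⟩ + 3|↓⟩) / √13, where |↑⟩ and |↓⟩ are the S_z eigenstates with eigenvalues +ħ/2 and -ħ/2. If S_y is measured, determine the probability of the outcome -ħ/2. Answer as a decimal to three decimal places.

|-y⟩ = (|↑⟩ - i|↓⟩)/√2, so ⟨-y|ψ⟩ = (5i) / (√2·√13).
P = |5i|² / 26 = 25/26.

0.962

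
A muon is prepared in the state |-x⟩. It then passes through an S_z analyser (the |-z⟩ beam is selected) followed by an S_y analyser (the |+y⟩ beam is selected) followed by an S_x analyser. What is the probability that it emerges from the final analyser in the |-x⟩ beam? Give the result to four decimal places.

First analyser (S_z): from |-x⟩, P(|-z⟩) = 1/2.
After stage 1 the state is |-z⟩; P(|+y⟩) = |⟨+y|-z⟩|² = 1/2.
After stage 2 the state is |+y⟩; P(|-x⟩) = |⟨-x|+y⟩|² = 1/2.
Joint probability = 1/2 × 1/2 × 1/2 = 0.1250.

0.1250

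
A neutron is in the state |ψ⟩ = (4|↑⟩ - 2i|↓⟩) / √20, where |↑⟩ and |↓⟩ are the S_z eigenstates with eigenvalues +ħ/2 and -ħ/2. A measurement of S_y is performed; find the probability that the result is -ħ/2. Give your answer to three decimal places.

0.900

|-y⟩ = (|↑⟩ - i|↓⟩)/√2, so ⟨-y|ψ⟩ = (6) / (√2·√20).
P = |6|² / 40 = 36/40.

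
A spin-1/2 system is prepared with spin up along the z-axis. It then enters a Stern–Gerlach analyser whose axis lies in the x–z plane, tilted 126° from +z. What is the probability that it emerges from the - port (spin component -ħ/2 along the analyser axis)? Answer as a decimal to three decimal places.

0.794

For spin-½, the probability of finding spin-up along an axis at angle θ to the initial spin direction is cos²(θ/2); spin-down is sin²(θ/2).
θ = 126°, so P = sin²(63°) ≈ 0.794.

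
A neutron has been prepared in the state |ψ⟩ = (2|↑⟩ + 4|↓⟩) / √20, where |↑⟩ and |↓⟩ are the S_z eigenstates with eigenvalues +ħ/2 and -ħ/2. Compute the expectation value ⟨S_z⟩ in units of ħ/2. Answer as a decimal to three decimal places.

⟨σ_z⟩ = |a|² - |b|² divided by |a|²+|b|², with a, b the |↑⟩, |↓⟩ amplitudes.
= (4 - 16)/20 = -12/20.
⟨S_z⟩ = (ħ/2)·⟨σ_z⟩.

-0.600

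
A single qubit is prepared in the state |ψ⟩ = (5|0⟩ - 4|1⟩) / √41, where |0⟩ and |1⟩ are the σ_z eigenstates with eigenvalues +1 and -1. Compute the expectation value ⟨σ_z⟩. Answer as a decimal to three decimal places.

⟨σ_z⟩ = |a|² - |b|² divided by |a|²+|b|², with a, b the |0⟩, |1⟩ amplitudes.
= (25 - 16)/41 = 9/41.

0.220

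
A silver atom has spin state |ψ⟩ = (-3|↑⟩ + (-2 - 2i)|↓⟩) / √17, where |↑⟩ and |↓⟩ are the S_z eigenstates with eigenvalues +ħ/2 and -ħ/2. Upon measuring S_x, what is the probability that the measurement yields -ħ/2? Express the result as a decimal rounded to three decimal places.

|-x⟩ = (|↑⟩ - |↓⟩)/√2, so ⟨-x|ψ⟩ = (-1 + 2i) / (√2·√17).
P = |-1 + 2i|² / 34 = 5/34.

0.147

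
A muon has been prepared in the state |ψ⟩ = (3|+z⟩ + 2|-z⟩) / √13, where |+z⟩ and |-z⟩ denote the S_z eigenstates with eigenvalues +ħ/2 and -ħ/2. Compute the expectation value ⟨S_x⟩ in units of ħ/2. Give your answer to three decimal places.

0.923

⟨σ_x⟩ = 2 Re(a* b)/(|a|²+|b|²) with a = 3, b = 2.
a* b = 6, so ⟨σ_x⟩ = 12/13.
⟨S_x⟩ = (ħ/2)·⟨σ_x⟩.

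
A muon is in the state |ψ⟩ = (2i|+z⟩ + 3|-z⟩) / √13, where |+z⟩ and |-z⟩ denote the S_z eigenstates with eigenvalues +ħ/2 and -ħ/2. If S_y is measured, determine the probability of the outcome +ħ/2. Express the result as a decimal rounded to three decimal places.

|+y⟩ = (|+z⟩ + i|-z⟩)/√2, so ⟨+y|ψ⟩ = (-i) / (√2·√13).
P = |-i|² / 26 = 1/26.

0.038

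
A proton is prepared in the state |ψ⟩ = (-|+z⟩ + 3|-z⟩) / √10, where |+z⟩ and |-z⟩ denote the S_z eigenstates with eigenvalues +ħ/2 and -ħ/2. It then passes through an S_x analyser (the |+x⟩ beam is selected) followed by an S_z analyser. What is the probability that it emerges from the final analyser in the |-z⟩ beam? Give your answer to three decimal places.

0.100

First analyser (S_x): P(|+x⟩) = |⟨+x|ψ⟩|² = 4/20.
After stage 1 the state is |+x⟩; P(|-z⟩) = |⟨-z|+x⟩|² = 1/2.
Joint probability = 4/20 × 1/2 = 0.100.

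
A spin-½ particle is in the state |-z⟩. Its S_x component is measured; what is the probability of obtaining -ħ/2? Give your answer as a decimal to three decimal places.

In the S_z basis, |-z⟩ = |-z⟩ and |-x⟩ = (|+z⟩ - |-z⟩)/√2.
|⟨-x|-z⟩|² = 1/2.

0.500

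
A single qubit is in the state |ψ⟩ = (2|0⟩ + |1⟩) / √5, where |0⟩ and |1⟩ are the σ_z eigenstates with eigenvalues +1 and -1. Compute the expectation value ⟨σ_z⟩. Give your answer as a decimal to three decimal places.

⟨σ_z⟩ = |a|² - |b|² divided by |a|²+|b|², with a, b the |0⟩, |1⟩ amplitudes.
= (4 - 1)/5 = 3/5.

0.600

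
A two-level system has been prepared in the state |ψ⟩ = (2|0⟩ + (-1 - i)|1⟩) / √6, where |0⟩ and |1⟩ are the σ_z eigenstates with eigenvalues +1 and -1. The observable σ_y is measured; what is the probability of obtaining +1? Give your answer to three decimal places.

|+y⟩ = (|0⟩ + i|1⟩)/√2, so ⟨+y|ψ⟩ = (1 + i) / (√2·√6).
P = |1 + i|² / 12 = 2/12.

0.167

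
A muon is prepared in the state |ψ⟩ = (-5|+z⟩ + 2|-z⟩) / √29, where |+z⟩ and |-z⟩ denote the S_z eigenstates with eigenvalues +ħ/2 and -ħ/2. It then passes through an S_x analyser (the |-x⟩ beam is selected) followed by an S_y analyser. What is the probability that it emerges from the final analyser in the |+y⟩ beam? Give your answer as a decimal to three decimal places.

0.422

First analyser (S_x): P(|-x⟩) = |⟨-x|ψ⟩|² = 49/58.
After stage 1 the state is |-x⟩; P(|+y⟩) = |⟨+y|-x⟩|² = 1/2.
Joint probability = 49/58 × 1/2 = 0.422.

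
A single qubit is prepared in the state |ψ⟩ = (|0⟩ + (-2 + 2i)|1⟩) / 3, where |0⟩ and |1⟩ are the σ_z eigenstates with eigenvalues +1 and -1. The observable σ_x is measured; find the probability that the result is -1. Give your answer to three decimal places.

0.722

|-x⟩ = (|0⟩ - |1⟩)/√2, so ⟨-x|ψ⟩ = (3 - 2i) / (√2·3).
P = |3 - 2i|² / 18 = 13/18.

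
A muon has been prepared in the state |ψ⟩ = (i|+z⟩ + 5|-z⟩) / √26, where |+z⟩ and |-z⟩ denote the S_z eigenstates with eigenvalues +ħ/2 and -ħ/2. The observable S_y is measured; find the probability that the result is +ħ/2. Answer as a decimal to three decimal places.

0.308

|+y⟩ = (|+z⟩ + i|-z⟩)/√2, so ⟨+y|ψ⟩ = (-4i) / (√2·√26).
P = |-4i|² / 52 = 16/52.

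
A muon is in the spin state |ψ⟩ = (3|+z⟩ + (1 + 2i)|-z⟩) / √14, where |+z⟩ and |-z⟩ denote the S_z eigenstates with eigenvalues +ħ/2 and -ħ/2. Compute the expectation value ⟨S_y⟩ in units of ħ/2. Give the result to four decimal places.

⟨σ_y⟩ = 2 Im(a* b)/(|a|²+|b|²) with a = 3, b = (1 + 2i).
a* b = (3 + 6i), so ⟨σ_y⟩ = 12/14.
⟨S_y⟩ = (ħ/2)·⟨σ_y⟩.

0.8571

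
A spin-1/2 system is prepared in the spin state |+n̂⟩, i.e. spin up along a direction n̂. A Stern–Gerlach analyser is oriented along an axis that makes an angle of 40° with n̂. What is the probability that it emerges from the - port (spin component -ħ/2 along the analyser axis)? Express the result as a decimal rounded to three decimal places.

For spin-½, the probability of finding spin-up along an axis at angle θ to the initial spin direction is cos²(θ/2); spin-down is sin²(θ/2).
θ = 40°, so P = sin²(20°) ≈ 0.117.

0.117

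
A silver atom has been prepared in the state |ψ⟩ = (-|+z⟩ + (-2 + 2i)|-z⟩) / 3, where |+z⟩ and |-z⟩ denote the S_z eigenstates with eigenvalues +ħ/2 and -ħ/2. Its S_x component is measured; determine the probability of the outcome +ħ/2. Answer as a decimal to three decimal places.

0.722

|+x⟩ = (|+z⟩ + |-z⟩)/√2, so ⟨+x|ψ⟩ = (-3 + 2i) / (√2·3).
P = |-3 + 2i|² / 18 = 13/18.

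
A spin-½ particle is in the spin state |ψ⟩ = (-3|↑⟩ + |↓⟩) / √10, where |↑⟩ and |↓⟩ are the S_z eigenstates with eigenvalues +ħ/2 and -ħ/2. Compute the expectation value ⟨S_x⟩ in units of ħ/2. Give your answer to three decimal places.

⟨σ_x⟩ = 2 Re(a* b)/(|a|²+|b|²) with a = -3, b = 1.
a* b = -3, so ⟨σ_x⟩ = -6/10.
⟨S_x⟩ = (ħ/2)·⟨σ_x⟩.

-0.600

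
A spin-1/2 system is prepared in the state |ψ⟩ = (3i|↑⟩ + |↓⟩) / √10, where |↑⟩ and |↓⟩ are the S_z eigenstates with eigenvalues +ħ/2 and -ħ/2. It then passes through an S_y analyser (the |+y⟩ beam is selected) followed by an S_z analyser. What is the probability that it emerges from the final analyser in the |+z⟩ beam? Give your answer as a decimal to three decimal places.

First analyser (S_y): P(|+y⟩) = |⟨+y|ψ⟩|² = 4/20.
After stage 1 the state is |+y⟩; P(|+z⟩) = |⟨+z|+y⟩|² = 1/2.
Joint probability = 4/20 × 1/2 = 0.100.

0.100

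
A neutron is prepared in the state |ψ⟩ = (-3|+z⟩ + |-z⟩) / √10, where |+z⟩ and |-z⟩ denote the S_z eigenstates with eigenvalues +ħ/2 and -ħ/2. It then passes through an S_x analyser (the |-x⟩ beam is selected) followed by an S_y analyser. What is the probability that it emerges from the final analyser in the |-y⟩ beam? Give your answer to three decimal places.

First analyser (S_x): P(|-x⟩) = |⟨-x|ψ⟩|² = 16/20.
After stage 1 the state is |-x⟩; P(|-y⟩) = |⟨-y|-x⟩|² = 1/2.
Joint probability = 16/20 × 1/2 = 0.400.

0.400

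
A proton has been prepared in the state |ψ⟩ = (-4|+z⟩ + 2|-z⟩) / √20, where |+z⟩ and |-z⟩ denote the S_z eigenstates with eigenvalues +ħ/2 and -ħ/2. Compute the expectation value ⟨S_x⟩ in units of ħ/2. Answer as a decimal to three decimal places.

-0.800

⟨σ_x⟩ = 2 Re(a* b)/(|a|²+|b|²) with a = -4, b = 2.
a* b = -8, so ⟨σ_x⟩ = -16/20.
⟨S_x⟩ = (ħ/2)·⟨σ_x⟩.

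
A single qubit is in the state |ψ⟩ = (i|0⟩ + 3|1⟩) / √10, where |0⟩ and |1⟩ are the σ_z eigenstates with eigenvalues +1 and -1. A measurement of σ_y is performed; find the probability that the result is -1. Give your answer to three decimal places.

|-y⟩ = (|0⟩ - i|1⟩)/√2, so ⟨-y|ψ⟩ = (4i) / (√2·√10).
P = |4i|² / 20 = 16/20.

0.800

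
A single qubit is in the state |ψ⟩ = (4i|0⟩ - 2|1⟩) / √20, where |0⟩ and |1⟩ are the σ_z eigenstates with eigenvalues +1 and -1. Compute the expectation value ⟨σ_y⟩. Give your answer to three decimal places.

0.800

⟨σ_y⟩ = 2 Im(a* b)/(|a|²+|b|²) with a = 4i, b = -2.
a* b = 8i, so ⟨σ_y⟩ = 16/20.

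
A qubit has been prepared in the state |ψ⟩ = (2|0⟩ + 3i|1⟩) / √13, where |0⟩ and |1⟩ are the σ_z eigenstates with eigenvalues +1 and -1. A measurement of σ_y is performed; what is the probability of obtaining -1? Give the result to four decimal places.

|-y⟩ = (|0⟩ - i|1⟩)/√2, so ⟨-y|ψ⟩ = (-1) / (√2·√13).
P = |-1|² / 26 = 1/26.

0.0385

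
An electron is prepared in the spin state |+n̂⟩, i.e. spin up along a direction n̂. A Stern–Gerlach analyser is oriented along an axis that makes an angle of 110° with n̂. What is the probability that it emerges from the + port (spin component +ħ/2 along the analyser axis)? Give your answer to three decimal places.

For spin-½, the probability of finding spin-up along an axis at angle θ to the initial spin direction is cos²(θ/2); spin-down is sin²(θ/2).
θ = 110°, so P = cos²(55°) ≈ 0.329.

0.329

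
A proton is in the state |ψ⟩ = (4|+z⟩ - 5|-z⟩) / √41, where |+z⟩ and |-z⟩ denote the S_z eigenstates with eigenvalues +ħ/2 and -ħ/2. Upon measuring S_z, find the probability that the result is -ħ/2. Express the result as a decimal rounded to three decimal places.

The -ħ/2 outcome corresponds to |-z⟩. Its amplitude in |ψ⟩ is -5/√41.
P = |-5|² / 41 = 25/41.

0.610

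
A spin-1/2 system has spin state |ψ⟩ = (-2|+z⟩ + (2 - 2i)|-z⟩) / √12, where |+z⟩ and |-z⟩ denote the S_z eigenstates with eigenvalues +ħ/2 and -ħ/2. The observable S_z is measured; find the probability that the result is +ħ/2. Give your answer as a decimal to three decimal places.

0.333

The +ħ/2 outcome corresponds to |+z⟩. Its amplitude in |ψ⟩ is -2/√12.
P = |-2|² / 12 = 4/12.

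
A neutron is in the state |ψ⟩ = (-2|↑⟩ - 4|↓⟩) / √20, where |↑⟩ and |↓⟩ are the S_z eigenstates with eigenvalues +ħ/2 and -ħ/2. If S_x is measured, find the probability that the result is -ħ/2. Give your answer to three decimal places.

|-x⟩ = (|↑⟩ - |↓⟩)/√2, so ⟨-x|ψ⟩ = (2) / (√2·√20).
P = |2|² / 40 = 4/40.

0.100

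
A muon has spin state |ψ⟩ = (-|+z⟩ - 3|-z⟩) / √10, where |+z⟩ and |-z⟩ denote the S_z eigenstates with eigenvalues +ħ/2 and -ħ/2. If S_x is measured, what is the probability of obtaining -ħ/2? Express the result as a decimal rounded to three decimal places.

0.200

|-x⟩ = (|+z⟩ - |-z⟩)/√2, so ⟨-x|ψ⟩ = (2) / (√2·√10).
P = |2|² / 20 = 4/20.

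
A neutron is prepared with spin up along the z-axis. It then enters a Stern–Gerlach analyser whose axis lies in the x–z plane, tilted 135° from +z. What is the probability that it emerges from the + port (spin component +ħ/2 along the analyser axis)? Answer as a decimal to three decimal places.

For spin-½, the probability of finding spin-up along an axis at angle θ to the initial spin direction is cos²(θ/2); spin-down is sin²(θ/2).
θ = 135°, so P = cos²(67.5°) ≈ 0.146.

0.146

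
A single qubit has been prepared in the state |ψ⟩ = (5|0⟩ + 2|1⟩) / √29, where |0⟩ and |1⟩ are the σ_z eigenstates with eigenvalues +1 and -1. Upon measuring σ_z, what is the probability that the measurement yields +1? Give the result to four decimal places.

The +1 outcome corresponds to |0⟩. Its amplitude in |ψ⟩ is 5/√29.
P = |5|² / 29 = 25/29.

0.8621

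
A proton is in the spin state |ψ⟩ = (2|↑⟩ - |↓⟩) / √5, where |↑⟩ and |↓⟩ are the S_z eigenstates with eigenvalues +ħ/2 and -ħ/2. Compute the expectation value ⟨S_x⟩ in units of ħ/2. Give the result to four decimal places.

-0.8000

⟨σ_x⟩ = 2 Re(a* b)/(|a|²+|b|²) with a = 2, b = -1.
a* b = -2, so ⟨σ_x⟩ = -4/5.
⟨S_x⟩ = (ħ/2)·⟨σ_x⟩.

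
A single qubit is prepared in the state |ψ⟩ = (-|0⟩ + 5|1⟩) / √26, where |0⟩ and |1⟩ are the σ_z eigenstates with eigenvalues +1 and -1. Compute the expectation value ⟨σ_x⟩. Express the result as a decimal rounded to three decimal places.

-0.385

⟨σ_x⟩ = 2 Re(a* b)/(|a|²+|b|²) with a = -1, b = 5.
a* b = -5, so ⟨σ_x⟩ = -10/26.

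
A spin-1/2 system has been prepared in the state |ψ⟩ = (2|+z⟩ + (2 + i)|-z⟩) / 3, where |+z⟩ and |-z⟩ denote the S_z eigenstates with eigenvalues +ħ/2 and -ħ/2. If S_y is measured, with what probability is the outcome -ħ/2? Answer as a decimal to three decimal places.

|-y⟩ = (|+z⟩ - i|-z⟩)/√2, so ⟨-y|ψ⟩ = (1 + 2i) / (√2·3).
P = |1 + 2i|² / 18 = 5/18.

0.278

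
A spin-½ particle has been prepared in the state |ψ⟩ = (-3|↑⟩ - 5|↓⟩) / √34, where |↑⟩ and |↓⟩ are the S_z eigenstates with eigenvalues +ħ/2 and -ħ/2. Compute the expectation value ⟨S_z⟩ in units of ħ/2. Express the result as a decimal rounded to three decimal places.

⟨σ_z⟩ = |a|² - |b|² divided by |a|²+|b|², with a, b the |↑⟩, |↓⟩ amplitudes.
= (9 - 25)/34 = -16/34.
⟨S_z⟩ = (ħ/2)·⟨σ_z⟩.

-0.471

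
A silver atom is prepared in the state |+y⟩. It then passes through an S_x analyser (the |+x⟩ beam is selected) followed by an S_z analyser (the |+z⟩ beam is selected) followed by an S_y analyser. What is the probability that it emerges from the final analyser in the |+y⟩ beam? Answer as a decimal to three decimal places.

First analyser (S_x): from |+y⟩, P(|+x⟩) = 1/2.
After stage 1 the state is |+x⟩; P(|+z⟩) = |⟨+z|+x⟩|² = 1/2.
After stage 2 the state is |+z⟩; P(|+y⟩) = |⟨+y|+z⟩|² = 1/2.
Joint probability = 1/2 × 1/2 × 1/2 = 0.125.

0.125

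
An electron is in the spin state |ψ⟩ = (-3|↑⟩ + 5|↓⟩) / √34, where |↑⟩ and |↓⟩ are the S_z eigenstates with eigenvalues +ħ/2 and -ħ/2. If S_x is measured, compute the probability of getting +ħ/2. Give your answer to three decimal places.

|+x⟩ = (|↑⟩ + |↓⟩)/√2, so ⟨+x|ψ⟩ = (2) / (√2·√34).
P = |2|² / 68 = 4/68.

0.059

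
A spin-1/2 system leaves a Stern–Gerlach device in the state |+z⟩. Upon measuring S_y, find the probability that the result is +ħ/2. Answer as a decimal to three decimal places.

In the S_z basis, |+z⟩ = |↑⟩ and |+y⟩ = (|↑⟩ + i|↓⟩)/√2.
|⟨+y|+z⟩|² = 1/2.

0.500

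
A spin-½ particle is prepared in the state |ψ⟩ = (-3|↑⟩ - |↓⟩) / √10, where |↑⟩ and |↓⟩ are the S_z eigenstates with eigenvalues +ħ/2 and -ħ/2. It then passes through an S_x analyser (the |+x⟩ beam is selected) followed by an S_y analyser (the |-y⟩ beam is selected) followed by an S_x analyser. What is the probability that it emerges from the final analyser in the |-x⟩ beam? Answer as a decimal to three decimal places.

First analyser (S_x): P(|+x⟩) = |⟨+x|ψ⟩|² = 16/20.
After stage 1 the state is |+x⟩; P(|-y⟩) = |⟨-y|+x⟩|² = 1/2.
After stage 2 the state is |-y⟩; P(|-x⟩) = |⟨-x|-y⟩|² = 1/2.
Joint probability = 16/20 × 1/2 × 1/2 = 0.200.

0.200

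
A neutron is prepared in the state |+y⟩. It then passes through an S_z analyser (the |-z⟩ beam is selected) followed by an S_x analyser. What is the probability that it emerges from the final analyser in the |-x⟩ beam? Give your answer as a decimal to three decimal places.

First analyser (S_z): from |+y⟩, P(|-z⟩) = 1/2.
After stage 1 the state is |-z⟩; P(|-x⟩) = |⟨-x|-z⟩|² = 1/2.
Joint probability = 1/2 × 1/2 = 0.250.

0.250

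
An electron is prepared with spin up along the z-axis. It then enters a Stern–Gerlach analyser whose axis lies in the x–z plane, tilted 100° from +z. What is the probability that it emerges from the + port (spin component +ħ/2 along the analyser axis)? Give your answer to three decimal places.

For spin-½, the probability of finding spin-up along an axis at angle θ to the initial spin direction is cos²(θ/2); spin-down is sin²(θ/2).
θ = 100°, so P = cos²(50°) ≈ 0.413.

0.413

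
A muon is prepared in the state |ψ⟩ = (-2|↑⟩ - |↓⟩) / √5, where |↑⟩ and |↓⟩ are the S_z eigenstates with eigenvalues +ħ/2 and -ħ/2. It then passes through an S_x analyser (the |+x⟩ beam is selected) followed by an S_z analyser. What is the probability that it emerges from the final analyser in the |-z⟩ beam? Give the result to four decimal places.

0.4500

First analyser (S_x): P(|+x⟩) = |⟨+x|ψ⟩|² = 9/10.
After stage 1 the state is |+x⟩; P(|-z⟩) = |⟨-z|+x⟩|² = 1/2.
Joint probability = 9/10 × 1/2 = 0.4500.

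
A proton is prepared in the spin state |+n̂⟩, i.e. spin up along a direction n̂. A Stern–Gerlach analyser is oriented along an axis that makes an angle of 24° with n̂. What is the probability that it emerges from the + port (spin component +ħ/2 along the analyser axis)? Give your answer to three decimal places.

0.957

For spin-½, the probability of finding spin-up along an axis at angle θ to the initial spin direction is cos²(θ/2); spin-down is sin²(θ/2).
θ = 24°, so P = cos²(12°) ≈ 0.957.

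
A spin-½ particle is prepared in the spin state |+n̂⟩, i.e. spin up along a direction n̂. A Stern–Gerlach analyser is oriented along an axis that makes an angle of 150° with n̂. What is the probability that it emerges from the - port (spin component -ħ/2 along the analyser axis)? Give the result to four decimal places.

0.9330

For spin-½, the probability of finding spin-up along an axis at angle θ to the initial spin direction is cos²(θ/2); spin-down is sin²(θ/2).
θ = 150°, so P = sin²(75°) ≈ 0.9330.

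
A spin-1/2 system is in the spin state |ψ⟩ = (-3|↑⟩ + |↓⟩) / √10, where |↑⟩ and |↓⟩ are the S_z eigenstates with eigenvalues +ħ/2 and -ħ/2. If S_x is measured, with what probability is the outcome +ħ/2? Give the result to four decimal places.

0.2000

|+x⟩ = (|↑⟩ + |↓⟩)/√2, so ⟨+x|ψ⟩ = (-2) / (√2·√10).
P = |-2|² / 20 = 4/20.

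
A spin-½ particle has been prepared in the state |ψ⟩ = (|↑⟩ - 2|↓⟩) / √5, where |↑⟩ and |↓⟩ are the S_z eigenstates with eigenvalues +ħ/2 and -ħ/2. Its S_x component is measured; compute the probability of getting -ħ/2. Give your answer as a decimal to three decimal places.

0.900

|-x⟩ = (|↑⟩ - |↓⟩)/√2, so ⟨-x|ψ⟩ = (3) / (√2·√5).
P = |3|² / 10 = 9/10.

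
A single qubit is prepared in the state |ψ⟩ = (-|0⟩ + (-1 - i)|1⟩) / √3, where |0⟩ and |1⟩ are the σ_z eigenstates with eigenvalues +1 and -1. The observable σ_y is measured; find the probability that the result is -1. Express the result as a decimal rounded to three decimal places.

|-y⟩ = (|0⟩ - i|1⟩)/√2, so ⟨-y|ψ⟩ = (-i) / (√2·√3).
P = |-i|² / 6 = 1/6.

0.167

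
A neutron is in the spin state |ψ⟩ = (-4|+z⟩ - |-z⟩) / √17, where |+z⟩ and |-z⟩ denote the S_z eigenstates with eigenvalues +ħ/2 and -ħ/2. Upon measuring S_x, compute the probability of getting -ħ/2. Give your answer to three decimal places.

0.265

|-x⟩ = (|+z⟩ - |-z⟩)/√2, so ⟨-x|ψ⟩ = (-3) / (√2·√17).
P = |-3|² / 34 = 9/34.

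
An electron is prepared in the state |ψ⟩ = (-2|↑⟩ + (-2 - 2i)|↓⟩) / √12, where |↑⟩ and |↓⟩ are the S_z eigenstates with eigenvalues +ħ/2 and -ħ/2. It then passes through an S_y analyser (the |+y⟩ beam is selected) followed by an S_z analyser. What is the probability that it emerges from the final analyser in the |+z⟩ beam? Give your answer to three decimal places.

First analyser (S_y): P(|+y⟩) = |⟨+y|ψ⟩|² = 20/24.
After stage 1 the state is |+y⟩; P(|+z⟩) = |⟨+z|+y⟩|² = 1/2.
Joint probability = 20/24 × 1/2 = 0.417.

0.417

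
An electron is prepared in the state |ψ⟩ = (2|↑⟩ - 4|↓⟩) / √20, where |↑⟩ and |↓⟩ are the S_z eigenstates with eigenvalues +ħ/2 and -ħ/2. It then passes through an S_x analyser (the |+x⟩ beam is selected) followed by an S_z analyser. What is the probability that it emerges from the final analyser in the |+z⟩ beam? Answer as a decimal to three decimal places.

First analyser (S_x): P(|+x⟩) = |⟨+x|ψ⟩|² = 4/40.
After stage 1 the state is |+x⟩; P(|+z⟩) = |⟨+z|+x⟩|² = 1/2.
Joint probability = 4/40 × 1/2 = 0.050.

0.050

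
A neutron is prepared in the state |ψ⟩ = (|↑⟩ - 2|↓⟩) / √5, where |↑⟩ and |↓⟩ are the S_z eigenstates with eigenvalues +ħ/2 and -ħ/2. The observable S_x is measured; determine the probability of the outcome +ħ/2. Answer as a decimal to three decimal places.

0.100

|+x⟩ = (|↑⟩ + |↓⟩)/√2, so ⟨+x|ψ⟩ = (-1) / (√2·√5).
P = |-1|² / 10 = 1/10.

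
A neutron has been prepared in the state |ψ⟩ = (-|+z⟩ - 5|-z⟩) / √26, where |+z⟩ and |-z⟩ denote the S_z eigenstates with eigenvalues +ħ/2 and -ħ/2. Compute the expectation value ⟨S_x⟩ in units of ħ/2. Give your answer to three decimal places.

⟨σ_x⟩ = 2 Re(a* b)/(|a|²+|b|²) with a = -1, b = -5.
a* b = 5, so ⟨σ_x⟩ = 10/26.
⟨S_x⟩ = (ħ/2)·⟨σ_x⟩.

0.385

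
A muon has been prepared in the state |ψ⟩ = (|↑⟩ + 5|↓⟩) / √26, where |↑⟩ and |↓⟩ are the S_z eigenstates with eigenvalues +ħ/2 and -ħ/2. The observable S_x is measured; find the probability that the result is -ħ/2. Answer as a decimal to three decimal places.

|-x⟩ = (|↑⟩ - |↓⟩)/√2, so ⟨-x|ψ⟩ = (-4) / (√2·√26).
P = |-4|² / 52 = 16/52.

0.308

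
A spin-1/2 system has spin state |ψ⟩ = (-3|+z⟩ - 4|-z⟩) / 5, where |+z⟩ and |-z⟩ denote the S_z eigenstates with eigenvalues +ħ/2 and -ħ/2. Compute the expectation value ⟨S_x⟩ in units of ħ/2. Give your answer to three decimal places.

0.960

⟨σ_x⟩ = 2 Re(a* b)/(|a|²+|b|²) with a = -3, b = -4.
a* b = 12, so ⟨σ_x⟩ = 24/25.
⟨S_x⟩ = (ħ/2)·⟨σ_x⟩.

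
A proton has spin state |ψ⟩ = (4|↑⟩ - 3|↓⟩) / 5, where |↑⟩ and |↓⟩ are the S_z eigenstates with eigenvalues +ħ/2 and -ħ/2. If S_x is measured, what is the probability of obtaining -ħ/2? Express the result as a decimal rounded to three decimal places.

|-x⟩ = (|↑⟩ - |↓⟩)/√2, so ⟨-x|ψ⟩ = (7) / (√2·5).
P = |7|² / 50 = 49/50.

0.980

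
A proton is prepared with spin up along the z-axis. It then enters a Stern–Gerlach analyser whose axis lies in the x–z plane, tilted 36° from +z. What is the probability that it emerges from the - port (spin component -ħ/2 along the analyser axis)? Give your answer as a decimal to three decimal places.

For spin-½, the probability of finding spin-up along an axis at angle θ to the initial spin direction is cos²(θ/2); spin-down is sin²(θ/2).
θ = 36°, so P = sin²(18°) ≈ 0.095.

0.095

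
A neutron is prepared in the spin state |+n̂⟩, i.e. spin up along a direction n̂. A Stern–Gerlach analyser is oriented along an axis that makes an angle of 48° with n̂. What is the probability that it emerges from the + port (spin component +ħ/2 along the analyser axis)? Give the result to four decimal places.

For spin-½, the probability of finding spin-up along an axis at angle θ to the initial spin direction is cos²(θ/2); spin-down is sin²(θ/2).
θ = 48°, so P = cos²(24°) ≈ 0.8346.

0.8346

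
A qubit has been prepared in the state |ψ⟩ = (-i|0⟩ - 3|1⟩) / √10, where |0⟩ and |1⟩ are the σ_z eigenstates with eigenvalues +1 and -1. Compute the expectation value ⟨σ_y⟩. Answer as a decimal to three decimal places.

⟨σ_y⟩ = 2 Im(a* b)/(|a|²+|b|²) with a = -i, b = -3.
a* b = -3i, so ⟨σ_y⟩ = -6/10.

-0.600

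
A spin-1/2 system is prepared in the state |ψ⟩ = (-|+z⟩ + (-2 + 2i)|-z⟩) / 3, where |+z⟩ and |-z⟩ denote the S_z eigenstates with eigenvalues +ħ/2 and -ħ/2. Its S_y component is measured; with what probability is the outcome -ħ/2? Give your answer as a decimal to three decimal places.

0.722

|-y⟩ = (|+z⟩ - i|-z⟩)/√2, so ⟨-y|ψ⟩ = (-3 - 2i) / (√2·3).
P = |-3 - 2i|² / 18 = 13/18.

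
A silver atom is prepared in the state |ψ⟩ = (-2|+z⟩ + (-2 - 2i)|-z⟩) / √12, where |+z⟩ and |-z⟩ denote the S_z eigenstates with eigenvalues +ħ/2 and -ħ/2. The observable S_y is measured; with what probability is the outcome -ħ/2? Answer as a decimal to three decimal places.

|-y⟩ = (|+z⟩ - i|-z⟩)/√2, so ⟨-y|ψ⟩ = (-2i) / (√2·√12).
P = |-2i|² / 24 = 4/24.

0.167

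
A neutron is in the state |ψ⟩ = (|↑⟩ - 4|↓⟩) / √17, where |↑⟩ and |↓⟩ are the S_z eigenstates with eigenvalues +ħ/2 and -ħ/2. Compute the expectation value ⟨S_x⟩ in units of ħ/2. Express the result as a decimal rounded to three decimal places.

-0.471

⟨σ_x⟩ = 2 Re(a* b)/(|a|²+|b|²) with a = 1, b = -4.
a* b = -4, so ⟨σ_x⟩ = -8/17.
⟨S_x⟩ = (ħ/2)·⟨σ_x⟩.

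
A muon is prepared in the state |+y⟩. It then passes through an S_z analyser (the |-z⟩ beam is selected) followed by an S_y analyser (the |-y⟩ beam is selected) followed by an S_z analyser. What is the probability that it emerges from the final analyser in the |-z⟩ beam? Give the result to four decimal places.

First analyser (S_z): from |+y⟩, P(|-z⟩) = 1/2.
After stage 1 the state is |-z⟩; P(|-y⟩) = |⟨-y|-z⟩|² = 1/2.
After stage 2 the state is |-y⟩; P(|-z⟩) = |⟨-z|-y⟩|² = 1/2.
Joint probability = 1/2 × 1/2 × 1/2 = 0.1250.

0.1250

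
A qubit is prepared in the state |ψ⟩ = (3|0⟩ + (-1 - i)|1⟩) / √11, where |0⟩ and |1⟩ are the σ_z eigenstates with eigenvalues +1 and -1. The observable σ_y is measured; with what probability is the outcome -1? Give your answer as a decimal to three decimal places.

|-y⟩ = (|0⟩ - i|1⟩)/√2, so ⟨-y|ψ⟩ = (4 - i) / (√2·√11).
P = |4 - i|² / 22 = 17/22.

0.773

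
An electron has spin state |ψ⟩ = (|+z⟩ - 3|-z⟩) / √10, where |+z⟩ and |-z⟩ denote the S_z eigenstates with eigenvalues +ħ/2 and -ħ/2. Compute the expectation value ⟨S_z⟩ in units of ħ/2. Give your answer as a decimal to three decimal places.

⟨σ_z⟩ = |a|² - |b|² divided by |a|²+|b|², with a, b the |+z⟩, |-z⟩ amplitudes.
= (1 - 9)/10 = -8/10.
⟨S_z⟩ = (ħ/2)·⟨σ_z⟩.

-0.800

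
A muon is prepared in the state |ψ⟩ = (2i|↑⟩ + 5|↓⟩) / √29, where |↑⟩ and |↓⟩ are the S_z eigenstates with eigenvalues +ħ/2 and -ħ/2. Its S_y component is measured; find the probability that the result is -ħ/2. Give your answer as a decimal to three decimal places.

0.845

|-y⟩ = (|↑⟩ - i|↓⟩)/√2, so ⟨-y|ψ⟩ = (7i) / (√2·√29).
P = |7i|² / 58 = 49/58.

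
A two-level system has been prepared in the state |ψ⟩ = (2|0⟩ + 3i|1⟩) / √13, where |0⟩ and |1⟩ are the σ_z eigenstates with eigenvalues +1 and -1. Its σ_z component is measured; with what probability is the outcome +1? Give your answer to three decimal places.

0.308

The +1 outcome corresponds to |0⟩. Its amplitude in |ψ⟩ is 2/√13.
P = |2|² / 13 = 4/13.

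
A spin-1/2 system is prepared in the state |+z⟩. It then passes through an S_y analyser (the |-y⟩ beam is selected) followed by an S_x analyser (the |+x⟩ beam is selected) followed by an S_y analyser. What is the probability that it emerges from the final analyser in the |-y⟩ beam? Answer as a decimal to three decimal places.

0.125

First analyser (S_y): from |+z⟩, P(|-y⟩) = 1/2.
After stage 1 the state is |-y⟩; P(|+x⟩) = |⟨+x|-y⟩|² = 1/2.
After stage 2 the state is |+x⟩; P(|-y⟩) = |⟨-y|+x⟩|² = 1/2.
Joint probability = 1/2 × 1/2 × 1/2 = 0.125.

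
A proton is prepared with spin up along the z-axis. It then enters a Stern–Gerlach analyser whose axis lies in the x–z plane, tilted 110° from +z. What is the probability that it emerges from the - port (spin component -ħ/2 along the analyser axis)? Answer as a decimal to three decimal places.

For spin-½, the probability of finding spin-up along an axis at angle θ to the initial spin direction is cos²(θ/2); spin-down is sin²(θ/2).
θ = 110°, so P = sin²(55°) ≈ 0.671.

0.671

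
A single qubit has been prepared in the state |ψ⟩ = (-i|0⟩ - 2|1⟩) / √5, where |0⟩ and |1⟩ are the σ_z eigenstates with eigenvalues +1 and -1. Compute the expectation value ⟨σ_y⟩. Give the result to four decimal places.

-0.8000

⟨σ_y⟩ = 2 Im(a* b)/(|a|²+|b|²) with a = -i, b = -2.
a* b = -2i, so ⟨σ_y⟩ = -4/5.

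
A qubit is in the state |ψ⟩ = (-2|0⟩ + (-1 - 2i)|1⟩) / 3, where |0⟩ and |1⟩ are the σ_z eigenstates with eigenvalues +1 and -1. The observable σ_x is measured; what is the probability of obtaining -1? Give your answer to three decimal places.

|-x⟩ = (|0⟩ - |1⟩)/√2, so ⟨-x|ψ⟩ = (-1 + 2i) / (√2·3).
P = |-1 + 2i|² / 18 = 5/18.

0.278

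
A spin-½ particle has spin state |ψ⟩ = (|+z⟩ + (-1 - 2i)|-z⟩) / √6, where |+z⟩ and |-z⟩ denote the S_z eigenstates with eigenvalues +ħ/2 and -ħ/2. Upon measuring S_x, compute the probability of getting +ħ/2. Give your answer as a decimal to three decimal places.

|+x⟩ = (|+z⟩ + |-z⟩)/√2, so ⟨+x|ψ⟩ = (-2i) / (√2·√6).
P = |-2i|² / 12 = 4/12.

0.333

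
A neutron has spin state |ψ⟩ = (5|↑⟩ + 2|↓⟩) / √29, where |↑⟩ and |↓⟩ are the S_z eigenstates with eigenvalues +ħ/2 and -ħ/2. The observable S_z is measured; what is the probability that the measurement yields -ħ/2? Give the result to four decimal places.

The -ħ/2 outcome corresponds to |↓⟩. Its amplitude in |ψ⟩ is 2/√29.
P = |2|² / 29 = 4/29.

0.1379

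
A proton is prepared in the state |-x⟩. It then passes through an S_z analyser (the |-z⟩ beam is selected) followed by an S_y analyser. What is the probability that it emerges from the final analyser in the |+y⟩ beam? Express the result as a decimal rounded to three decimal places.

0.250

First analyser (S_z): from |-x⟩, P(|-z⟩) = 1/2.
After stage 1 the state is |-z⟩; P(|+y⟩) = |⟨+y|-z⟩|² = 1/2.
Joint probability = 1/2 × 1/2 = 0.250.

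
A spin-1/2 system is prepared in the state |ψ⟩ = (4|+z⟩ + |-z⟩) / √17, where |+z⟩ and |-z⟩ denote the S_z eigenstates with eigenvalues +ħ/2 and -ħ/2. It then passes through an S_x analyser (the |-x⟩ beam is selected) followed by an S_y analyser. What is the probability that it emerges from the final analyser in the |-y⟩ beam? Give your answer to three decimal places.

0.132

First analyser (S_x): P(|-x⟩) = |⟨-x|ψ⟩|² = 9/34.
After stage 1 the state is |-x⟩; P(|-y⟩) = |⟨-y|-x⟩|² = 1/2.
Joint probability = 9/34 × 1/2 = 0.132.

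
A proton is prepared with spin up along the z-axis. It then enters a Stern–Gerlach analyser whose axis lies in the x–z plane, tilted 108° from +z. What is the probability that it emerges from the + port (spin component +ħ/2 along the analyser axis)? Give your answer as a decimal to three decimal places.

0.345

For spin-½, the probability of finding spin-up along an axis at angle θ to the initial spin direction is cos²(θ/2); spin-down is sin²(θ/2).
θ = 108°, so P = cos²(54°) ≈ 0.345.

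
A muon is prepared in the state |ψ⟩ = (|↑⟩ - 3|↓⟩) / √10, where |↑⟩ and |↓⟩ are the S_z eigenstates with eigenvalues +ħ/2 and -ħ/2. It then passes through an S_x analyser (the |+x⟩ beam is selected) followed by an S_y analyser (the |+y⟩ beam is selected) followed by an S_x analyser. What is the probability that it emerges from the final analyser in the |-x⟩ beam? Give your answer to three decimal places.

First analyser (S_x): P(|+x⟩) = |⟨+x|ψ⟩|² = 4/20.
After stage 1 the state is |+x⟩; P(|+y⟩) = |⟨+y|+x⟩|² = 1/2.
After stage 2 the state is |+y⟩; P(|-x⟩) = |⟨-x|+y⟩|² = 1/2.
Joint probability = 4/20 × 1/2 × 1/2 = 0.050.

0.050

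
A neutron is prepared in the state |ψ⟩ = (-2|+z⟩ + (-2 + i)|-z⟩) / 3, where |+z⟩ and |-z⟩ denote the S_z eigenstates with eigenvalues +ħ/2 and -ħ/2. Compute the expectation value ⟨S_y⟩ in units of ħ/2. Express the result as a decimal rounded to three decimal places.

⟨σ_y⟩ = 2 Im(a* b)/(|a|²+|b|²) with a = -2, b = (-2 + i).
a* b = (4 - 2i), so ⟨σ_y⟩ = -4/9.
⟨S_y⟩ = (ħ/2)·⟨σ_y⟩.

-0.444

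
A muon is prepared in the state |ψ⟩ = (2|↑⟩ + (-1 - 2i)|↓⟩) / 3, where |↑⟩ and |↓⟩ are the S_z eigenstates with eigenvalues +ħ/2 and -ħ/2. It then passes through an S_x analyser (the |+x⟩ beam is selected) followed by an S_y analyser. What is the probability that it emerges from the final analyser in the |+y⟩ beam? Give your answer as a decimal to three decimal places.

First analyser (S_x): P(|+x⟩) = |⟨+x|ψ⟩|² = 5/18.
After stage 1 the state is |+x⟩; P(|+y⟩) = |⟨+y|+x⟩|² = 1/2.
Joint probability = 5/18 × 1/2 = 0.139.

0.139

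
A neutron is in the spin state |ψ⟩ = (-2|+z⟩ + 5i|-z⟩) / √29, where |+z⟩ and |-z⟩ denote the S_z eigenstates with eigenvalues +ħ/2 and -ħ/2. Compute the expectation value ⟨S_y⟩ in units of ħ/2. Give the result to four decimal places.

-0.6897

⟨σ_y⟩ = 2 Im(a* b)/(|a|²+|b|²) with a = -2, b = 5i.
a* b = -10i, so ⟨σ_y⟩ = -20/29.
⟨S_y⟩ = (ħ/2)·⟨σ_y⟩.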